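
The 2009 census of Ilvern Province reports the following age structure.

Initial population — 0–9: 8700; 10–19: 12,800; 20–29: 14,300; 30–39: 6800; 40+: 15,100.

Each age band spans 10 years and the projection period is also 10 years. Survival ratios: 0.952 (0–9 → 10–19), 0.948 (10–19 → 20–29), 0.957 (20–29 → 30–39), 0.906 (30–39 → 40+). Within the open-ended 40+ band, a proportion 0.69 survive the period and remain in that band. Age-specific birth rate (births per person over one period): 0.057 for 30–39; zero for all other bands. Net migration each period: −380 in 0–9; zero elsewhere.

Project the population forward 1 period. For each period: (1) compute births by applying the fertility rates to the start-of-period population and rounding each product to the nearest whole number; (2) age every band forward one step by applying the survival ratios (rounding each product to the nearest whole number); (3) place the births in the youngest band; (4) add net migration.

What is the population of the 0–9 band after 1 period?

Let group 1 be 0–9 through group 5 = 40+.
— Period 1 —
Births: 6800 * 0.057 = 388
Group 2: 8700 * 0.952 = 8282
Group 3: 12800 * 0.948 = 12134
Group 4: 14300 * 0.957 = 13685
Group 5: 6800 * 0.906 + 15100 * 0.69 = 6161 + 10419 = 16580
Net migration: Group 1 − 380 → 8
Giving 8 / 8282 / 12134 / 13685 / 16580.

8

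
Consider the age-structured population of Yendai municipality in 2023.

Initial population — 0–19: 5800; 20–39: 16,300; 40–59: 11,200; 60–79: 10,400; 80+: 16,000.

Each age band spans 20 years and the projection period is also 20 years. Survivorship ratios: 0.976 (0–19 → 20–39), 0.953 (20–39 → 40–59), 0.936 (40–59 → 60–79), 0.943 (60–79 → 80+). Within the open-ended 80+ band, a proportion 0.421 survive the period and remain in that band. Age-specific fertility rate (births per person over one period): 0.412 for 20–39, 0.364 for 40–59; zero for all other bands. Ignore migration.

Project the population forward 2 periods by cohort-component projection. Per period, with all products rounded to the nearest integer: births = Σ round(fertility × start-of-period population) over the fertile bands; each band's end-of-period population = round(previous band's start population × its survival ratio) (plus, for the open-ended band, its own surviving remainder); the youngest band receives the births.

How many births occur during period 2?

7986

Period 1:
Births: 16300 * 0.412 = 6716  |  11200 * 0.364 = 4077 ⇒ total 10793
20–39: 5800 * 0.976 = 5661
40–59: 16300 * 0.953 = 15534
60–79: 11200 * 0.936 = 10483
80+: 10400 * 0.943 + 16000 * 0.421 = 9807 + 6736 = 16543
End of period: [10793, 5661, 15534, 10483, 16543]
Period 2:
Births: 5661 * 0.412 = 2332  |  15534 * 0.364 = 5654 ⇒ total 7986
20–39: 10793 * 0.976 = 10534
40–59: 5661 * 0.953 = 5395
60–79: 15534 * 0.936 = 14540
80+: 10483 * 0.943 + 16543 * 0.421 = 9885 + 6965 = 16850
End of period: [7986, 10534, 5395, 14540, 16850]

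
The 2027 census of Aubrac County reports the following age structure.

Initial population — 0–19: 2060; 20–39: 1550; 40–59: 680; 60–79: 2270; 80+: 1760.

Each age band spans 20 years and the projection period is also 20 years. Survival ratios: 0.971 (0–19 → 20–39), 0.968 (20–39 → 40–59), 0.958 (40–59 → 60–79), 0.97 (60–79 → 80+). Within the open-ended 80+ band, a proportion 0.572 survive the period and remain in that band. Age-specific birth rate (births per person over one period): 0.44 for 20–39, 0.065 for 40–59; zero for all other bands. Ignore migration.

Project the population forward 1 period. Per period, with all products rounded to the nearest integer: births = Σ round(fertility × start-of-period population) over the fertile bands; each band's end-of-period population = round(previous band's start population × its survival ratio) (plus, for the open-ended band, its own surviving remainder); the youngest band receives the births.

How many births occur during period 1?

Let band 1 be 0–19 through band 5 = 80+.
— Period 1 —
Births: 1550 * 0.44 = 682, 680 * 0.065 = 44 — total 726
Band 2: 2060 * 0.971 = 2000
Band 3: 1550 * 0.968 = 1500
Band 4: 680 * 0.958 = 651
Band 5: 2270 * 0.97 + 1760 * 0.572 = 2202 + 1007 = 3209
Giving 726 / 2000 / 1500 / 651 / 3209.

726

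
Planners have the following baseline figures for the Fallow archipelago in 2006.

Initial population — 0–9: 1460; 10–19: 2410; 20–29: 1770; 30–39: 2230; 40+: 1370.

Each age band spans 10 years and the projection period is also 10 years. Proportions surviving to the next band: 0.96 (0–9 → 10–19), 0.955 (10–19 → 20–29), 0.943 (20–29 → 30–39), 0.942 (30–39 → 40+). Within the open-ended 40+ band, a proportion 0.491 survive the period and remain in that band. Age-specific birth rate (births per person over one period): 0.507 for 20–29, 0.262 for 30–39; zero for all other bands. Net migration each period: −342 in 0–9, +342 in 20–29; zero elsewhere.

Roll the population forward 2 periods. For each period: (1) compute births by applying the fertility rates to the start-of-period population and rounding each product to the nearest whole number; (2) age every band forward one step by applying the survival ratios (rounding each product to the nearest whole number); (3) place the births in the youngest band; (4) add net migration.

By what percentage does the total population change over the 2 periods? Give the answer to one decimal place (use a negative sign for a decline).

4.3

Period 1:
Births: 1770 * 0.507 = 897, 2230 * 0.262 = 584 ⇒ total 1481
10–19: 1460 * 0.96 = 1402
20–29: 2410 * 0.955 = 2302
30–39: 1770 * 0.943 = 1669
40+: 2230 * 0.942 + 1370 * 0.491 = 2101 + 673 = 2774
Net migration: 0–9 − 342 → 1139; 20–29 + 342 → 2644
→ [1139, 1402, 2644, 1669, 2774]
Period 2:
Births: 2644 * 0.507 = 1341, 1669 * 0.262 = 437 ⇒ total 1778
10–19: 1139 * 0.96 = 1093
20–29: 1402 * 0.955 = 1339
30–39: 2644 * 0.943 = 2493
40+: 1669 * 0.942 + 2774 * 0.491 = 1572 + 1362 = 2934
Net migration: 0–9 − 342 → 1436; 20–29 + 342 → 1681
→ [1436, 1093, 1681, 2493, 2934]
Total: 9240 → 9637; change = 397; percentage change = 4.3%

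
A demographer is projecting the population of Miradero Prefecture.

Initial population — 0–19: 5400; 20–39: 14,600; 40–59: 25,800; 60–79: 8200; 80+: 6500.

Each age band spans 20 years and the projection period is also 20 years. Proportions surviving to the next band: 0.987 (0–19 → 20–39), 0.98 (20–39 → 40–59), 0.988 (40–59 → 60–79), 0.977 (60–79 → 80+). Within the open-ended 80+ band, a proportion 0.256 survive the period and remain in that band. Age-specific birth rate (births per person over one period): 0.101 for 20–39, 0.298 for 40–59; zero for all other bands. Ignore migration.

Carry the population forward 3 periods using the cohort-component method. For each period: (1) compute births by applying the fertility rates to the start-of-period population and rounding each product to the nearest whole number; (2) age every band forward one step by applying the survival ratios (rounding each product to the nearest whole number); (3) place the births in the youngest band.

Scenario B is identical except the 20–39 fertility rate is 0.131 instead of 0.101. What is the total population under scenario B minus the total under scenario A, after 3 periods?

908

After projecting period 1:
Births: 14600 × 0.101 = 1475 ; 25800 × 0.298 = 7688 → 9163
20–39: 5400 × 0.987 = 5330
40–59: 14600 × 0.98 = 14308
60–79: 25800 × 0.988 = 25490
80+: 8200 × 0.977 + 6500 × 0.256 = 8011 + 1664 = 9675
Population now: 0–19=9163, 20–39=5330, 40–59=14308, 60–79=25490, 80+=9675
After projecting period 2:
Births: 5330 × 0.101 = 538 ; 14308 × 0.298 = 4264 → 4802
20–39: 9163 × 0.987 = 9044
40–59: 5330 × 0.98 = 5223
60–79: 14308 × 0.988 = 14136
80+: 25490 × 0.977 + 9675 × 0.256 = 24904 + 2477 = 27381
Population now: 0–19=4802, 20–39=9044, 40–59=5223, 60–79=14136, 80+=27381
After projecting period 3:
Births: 9044 × 0.101 = 913 ; 5223 × 0.298 = 1556 → 2469
20–39: 4802 × 0.987 = 4740
40–59: 9044 × 0.98 = 8863
60–79: 5223 × 0.988 = 5160
80+: 14136 × 0.977 + 27381 × 0.256 = 13811 + 7010 = 20821
Population now: 0–19=2469, 20–39=4740, 40–59=8863, 60–79=5160, 80+=20821
Scenario A total after 3 periods: 42053
Scenario B projection —
After projecting period 1:
Births: 14600 × 0.131 = 1913 ; 25800 × 0.298 = 7688 → 9601
20–39: 5400 × 0.987 = 5330
40–59: 14600 × 0.98 = 14308
60–79: 25800 × 0.988 = 25490
80+: 8200 × 0.977 + 6500 × 0.256 = 8011 + 1664 = 9675
Population now: 0–19=9601, 20–39=5330, 40–59=14308, 60–79=25490, 80+=9675
After projecting period 2:
Births: 5330 × 0.131 = 698 ; 14308 × 0.298 = 4264 → 4962
20–39: 9601 × 0.987 = 9476
40–59: 5330 × 0.98 = 5223
60–79: 14308 × 0.988 = 14136
80+: 25490 × 0.977 + 9675 × 0.256 = 24904 + 2477 = 27381
Population now: 0–19=4962, 20–39=9476, 40–59=5223, 60–79=14136, 80+=27381
After projecting period 3:
Births: 9476 × 0.131 = 1241 ; 5223 × 0.298 = 1556 → 2797
20–39: 4962 × 0.987 = 4897
40–59: 9476 × 0.98 = 9286
60–79: 5223 × 0.988 = 5160
80+: 14136 × 0.977 + 27381 × 0.256 = 13811 + 7010 = 20821
Population now: 0–19=2797, 20–39=4897, 40–59=9286, 60–79=5160, 80+=20821
Scenario B total after 3 periods: 42961
Difference B − A = 42961 − 42053 = 908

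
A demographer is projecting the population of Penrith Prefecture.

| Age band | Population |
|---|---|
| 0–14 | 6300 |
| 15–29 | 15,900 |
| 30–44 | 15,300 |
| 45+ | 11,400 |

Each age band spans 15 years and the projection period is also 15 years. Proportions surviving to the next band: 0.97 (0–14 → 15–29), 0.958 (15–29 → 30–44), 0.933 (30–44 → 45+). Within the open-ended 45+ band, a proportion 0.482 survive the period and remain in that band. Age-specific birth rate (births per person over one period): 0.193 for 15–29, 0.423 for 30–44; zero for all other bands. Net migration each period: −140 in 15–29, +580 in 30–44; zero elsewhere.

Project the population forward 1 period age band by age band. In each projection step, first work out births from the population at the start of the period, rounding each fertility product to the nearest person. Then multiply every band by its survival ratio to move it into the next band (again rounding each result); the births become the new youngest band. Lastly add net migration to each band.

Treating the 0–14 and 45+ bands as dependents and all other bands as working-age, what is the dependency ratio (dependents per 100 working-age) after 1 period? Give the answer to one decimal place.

Call the groups 1 to 4, youngest first.
Period 1.
Births: 15900 × 0.193 = 3069  |  15300 × 0.423 = 6472 ⇒ total 9541
Group 2: 6300 × 0.97 = 6111
Group 3: 15900 × 0.958 = 15232
Group 4: 15300 × 0.933 + 11400 × 0.482 = 14275 + 5495 = 19770
Net migration: Group 2 − 140 → 5971; Group 3 + 580 → 15812
Population now: 0–14=9541, 15–29=5971, 30–44=15812, 45+=19770
Dependents (band 0–14 + band 45+) = 9541 + 19770 = 29311; working-age = 21783; ratio = 29311/21783 × 100 = 134.6

134.6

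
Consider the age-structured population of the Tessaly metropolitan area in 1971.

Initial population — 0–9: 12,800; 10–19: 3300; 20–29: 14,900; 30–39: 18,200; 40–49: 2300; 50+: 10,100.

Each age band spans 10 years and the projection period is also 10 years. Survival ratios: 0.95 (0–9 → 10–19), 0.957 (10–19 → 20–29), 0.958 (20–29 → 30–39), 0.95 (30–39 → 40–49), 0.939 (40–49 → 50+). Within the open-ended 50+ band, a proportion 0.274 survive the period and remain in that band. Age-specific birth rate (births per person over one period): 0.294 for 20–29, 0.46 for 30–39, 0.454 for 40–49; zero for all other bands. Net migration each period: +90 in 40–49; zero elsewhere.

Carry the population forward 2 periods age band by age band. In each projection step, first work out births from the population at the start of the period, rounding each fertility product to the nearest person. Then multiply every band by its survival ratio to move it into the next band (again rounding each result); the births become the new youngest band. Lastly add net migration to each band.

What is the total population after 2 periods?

74474

Period 1.
Births: 14900 * 0.294 = 4381, 18200 * 0.46 = 8372, 2300 * 0.454 = 1044 → 13797
10–19: 12800 * 0.95 = 12160
20–29: 3300 * 0.957 = 3158
30–39: 14900 * 0.958 = 14274
40–49: 18200 * 0.95 = 17290
50+: 2300 * 0.939 + 10100 * 0.274 = 2160 + 2767 = 4927
Net migration: 40–49 + 90 → 17380
Giving 13797 / 12160 / 3158 / 14274 / 17380 / 4927.
Period 2.
Births: 3158 * 0.294 = 928, 14274 * 0.46 = 6566, 17380 * 0.454 = 7891 → 15385
10–19: 13797 * 0.95 = 13107
20–29: 12160 * 0.957 = 11637
30–39: 3158 * 0.958 = 3025
40–49: 14274 * 0.95 = 13560
50+: 17380 * 0.939 + 4927 * 0.274 = 16320 + 1350 = 17670
Net migration: 40–49 + 90 → 13650
Giving 15385 / 13107 / 11637 / 3025 / 13650 / 17670.
Total after period 2: 15385 + 13107 + 11637 + 3025 + 13650 + 17670 = 74474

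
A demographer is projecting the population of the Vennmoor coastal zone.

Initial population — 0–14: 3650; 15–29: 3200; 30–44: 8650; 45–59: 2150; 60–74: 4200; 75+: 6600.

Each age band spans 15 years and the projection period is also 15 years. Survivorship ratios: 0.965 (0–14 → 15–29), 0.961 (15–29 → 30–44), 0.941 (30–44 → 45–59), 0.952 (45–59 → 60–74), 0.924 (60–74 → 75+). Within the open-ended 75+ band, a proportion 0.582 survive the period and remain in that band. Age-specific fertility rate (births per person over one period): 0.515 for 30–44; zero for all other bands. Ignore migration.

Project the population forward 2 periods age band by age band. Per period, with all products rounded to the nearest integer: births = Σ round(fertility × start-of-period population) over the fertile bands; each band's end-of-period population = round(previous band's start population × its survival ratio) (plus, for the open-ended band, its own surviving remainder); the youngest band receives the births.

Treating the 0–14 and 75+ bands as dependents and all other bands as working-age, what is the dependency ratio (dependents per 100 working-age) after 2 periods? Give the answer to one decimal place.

(Groups numbered youngest = 1 to oldest = 6.)
After projecting period 1:
Births: 8650 × 0.515 = 4455
Group 2: 3650 × 0.965 = 3522
Group 3: 3200 × 0.961 = 3075
Group 4: 8650 × 0.941 = 8140
Group 5: 2150 × 0.952 = 2047
Group 6: 4200 × 0.924 + 6600 × 0.582 = 3881 + 3841 = 7722
Giving 4455 / 3522 / 3075 / 8140 / 2047 / 7722.
After projecting period 2:
Births: 3075 × 0.515 = 1584
Group 2: 4455 × 0.965 = 4299
Group 3: 3522 × 0.961 = 3385
Group 4: 3075 × 0.941 = 2894
Group 5: 8140 × 0.952 = 7749
Group 6: 2047 × 0.924 + 7722 × 0.582 = 1891 + 4494 = 6385
Giving 1584 / 4299 / 3385 / 2894 / 7749 / 6385.
Dependents (band 0–14 + band 75+) = 1584 + 6385 = 7969; working-age = 18327; ratio = 7969/18327 × 100 = 43.5

43.5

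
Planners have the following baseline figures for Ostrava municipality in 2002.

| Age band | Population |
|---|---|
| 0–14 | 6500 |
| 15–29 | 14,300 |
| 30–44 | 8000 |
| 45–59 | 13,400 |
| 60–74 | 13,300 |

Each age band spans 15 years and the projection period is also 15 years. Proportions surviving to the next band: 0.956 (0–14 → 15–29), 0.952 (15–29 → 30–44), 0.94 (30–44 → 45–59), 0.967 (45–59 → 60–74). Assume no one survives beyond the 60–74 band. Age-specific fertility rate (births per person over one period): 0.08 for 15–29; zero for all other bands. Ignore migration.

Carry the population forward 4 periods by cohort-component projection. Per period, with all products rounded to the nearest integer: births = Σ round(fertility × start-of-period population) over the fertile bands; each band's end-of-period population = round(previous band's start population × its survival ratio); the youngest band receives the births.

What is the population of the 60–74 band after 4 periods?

5377

(Bands numbered youngest = 1 to oldest = 5.)
Period 1:
Births: 14300 * 0.08 = 1144
Band 2: 6500 * 0.956 = 6214
Band 3: 14300 * 0.952 = 13614
Band 4: 8000 * 0.94 = 7520
Band 5: 13400 * 0.967 = 12958
End of period: [1144, 6214, 13614, 7520, 12958]
Period 2:
Births: 6214 * 0.08 = 497
Band 2: 1144 * 0.956 = 1094
Band 3: 6214 * 0.952 = 5916
Band 4: 13614 * 0.94 = 12797
Band 5: 7520 * 0.967 = 7272
End of period: [497, 1094, 5916, 12797, 7272]
Period 3:
Births: 1094 * 0.08 = 88
Band 2: 497 * 0.956 = 475
Band 3: 1094 * 0.952 = 1041
Band 4: 5916 * 0.94 = 5561
Band 5: 12797 * 0.967 = 12375
End of period: [88, 475, 1041, 5561, 12375]
Period 4:
Births: 475 * 0.08 = 38
Band 2: 88 * 0.956 = 84
Band 3: 475 * 0.952 = 452
Band 4: 1041 * 0.94 = 979
Band 5: 5561 * 0.967 = 5377
End of period: [38, 84, 452, 979, 5377]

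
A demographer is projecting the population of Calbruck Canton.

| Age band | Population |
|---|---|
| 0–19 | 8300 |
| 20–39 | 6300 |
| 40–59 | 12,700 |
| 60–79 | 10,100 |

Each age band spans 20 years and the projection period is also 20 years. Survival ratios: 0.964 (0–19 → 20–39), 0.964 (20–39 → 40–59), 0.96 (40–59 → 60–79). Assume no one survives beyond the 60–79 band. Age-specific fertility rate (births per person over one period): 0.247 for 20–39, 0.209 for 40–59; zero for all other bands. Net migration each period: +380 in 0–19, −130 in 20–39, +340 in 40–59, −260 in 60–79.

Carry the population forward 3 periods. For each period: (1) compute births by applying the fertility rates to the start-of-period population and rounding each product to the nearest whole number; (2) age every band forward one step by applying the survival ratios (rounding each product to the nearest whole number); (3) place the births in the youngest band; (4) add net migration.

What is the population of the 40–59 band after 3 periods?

— Period 1 —
Births: 6300 * 0.247 = 1556  |  12700 * 0.209 = 2654 — total 4210
20–39: 8300 * 0.964 = 8001
40–59: 6300 * 0.964 = 6073
60–79: 12700 * 0.96 = 12192
Net migration: 0–19 + 380 → 4590; 20–39 − 130 → 7871; 40–59 + 340 → 6413; 60–79 − 260 → 11932
Giving 4590 / 7871 / 6413 / 11932.
— Period 2 —
Births: 7871 * 0.247 = 1944  |  6413 * 0.209 = 1340 — total 3284
20–39: 4590 * 0.964 = 4425
40–59: 7871 * 0.964 = 7588
60–79: 6413 * 0.96 = 6156
Net migration: 0–19 + 380 → 3664; 20–39 − 130 → 4295; 40–59 + 340 → 7928; 60–79 − 260 → 5896
Giving 3664 / 4295 / 7928 / 5896.
— Period 3 —
Births: 4295 * 0.247 = 1061  |  7928 * 0.209 = 1657 — total 2718
20–39: 3664 * 0.964 = 3532
40–59: 4295 * 0.964 = 4140
60–79: 7928 * 0.96 = 7611
Net migration: 0–19 + 380 → 3098; 20–39 − 130 → 3402; 40–59 + 340 → 4480; 60–79 − 260 → 7351
Giving 3098 / 3402 / 4480 / 7351.

4480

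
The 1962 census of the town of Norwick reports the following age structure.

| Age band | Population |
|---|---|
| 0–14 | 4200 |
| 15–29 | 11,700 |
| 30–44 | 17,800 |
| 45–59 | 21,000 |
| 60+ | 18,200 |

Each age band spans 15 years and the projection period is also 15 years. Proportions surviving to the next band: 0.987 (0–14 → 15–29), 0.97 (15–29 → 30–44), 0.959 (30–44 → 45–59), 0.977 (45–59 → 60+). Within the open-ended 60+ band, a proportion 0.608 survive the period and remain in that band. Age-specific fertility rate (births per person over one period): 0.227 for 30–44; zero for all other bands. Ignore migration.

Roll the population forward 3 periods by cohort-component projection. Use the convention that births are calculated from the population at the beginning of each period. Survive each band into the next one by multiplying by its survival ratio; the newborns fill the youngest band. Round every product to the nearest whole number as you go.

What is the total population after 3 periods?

Period 1:
Births: 17800 × 0.227 = 4041
15–29: 4200 × 0.987 = 4145
30–44: 11700 × 0.97 = 11349
45–59: 17800 × 0.959 = 17070
60+: 21000 × 0.977 + 18200 × 0.608 = 20517 + 11066 = 31583
→ [4041, 4145, 11349, 17070, 31583]
Period 2:
Births: 11349 × 0.227 = 2576
15–29: 4041 × 0.987 = 3988
30–44: 4145 × 0.97 = 4021
45–59: 11349 × 0.959 = 10884
60+: 17070 × 0.977 + 31583 × 0.608 = 16677 + 19202 = 35879
→ [2576, 3988, 4021, 10884, 35879]
Period 3:
Births: 4021 × 0.227 = 913
15–29: 2576 × 0.987 = 2543
30–44: 3988 × 0.97 = 3868
45–59: 4021 × 0.959 = 3856
60+: 10884 × 0.977 + 35879 × 0.608 = 10634 + 21814 = 32448
→ [913, 2543, 3868, 3856, 32448]
Total after period 3: 913 + 2543 + 3868 + 3856 + 32448 = 43628

43628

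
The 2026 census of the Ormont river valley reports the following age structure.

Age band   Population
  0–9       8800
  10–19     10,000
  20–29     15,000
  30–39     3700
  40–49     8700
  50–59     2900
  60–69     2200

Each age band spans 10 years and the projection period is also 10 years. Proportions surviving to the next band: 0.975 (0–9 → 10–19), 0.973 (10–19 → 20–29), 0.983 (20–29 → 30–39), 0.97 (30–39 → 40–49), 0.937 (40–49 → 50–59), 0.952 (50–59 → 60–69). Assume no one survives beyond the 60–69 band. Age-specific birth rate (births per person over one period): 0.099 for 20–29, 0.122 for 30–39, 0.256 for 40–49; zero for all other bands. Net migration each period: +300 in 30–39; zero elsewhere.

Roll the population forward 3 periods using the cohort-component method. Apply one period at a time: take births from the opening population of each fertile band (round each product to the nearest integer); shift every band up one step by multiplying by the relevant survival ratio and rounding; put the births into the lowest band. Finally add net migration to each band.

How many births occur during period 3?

After projecting period 1:
Births: 15000 × 0.099 = 1485  |  3700 × 0.122 = 451  |  8700 × 0.256 = 2227 → 4163
10–19: 8800 × 0.975 = 8580
20–29: 10000 × 0.973 = 9730
30–39: 15000 × 0.983 = 14745
40–49: 3700 × 0.97 = 3589
50–59: 8700 × 0.937 = 8152
60–69: 2900 × 0.952 = 2761
Net migration: 30–39 + 300 → 15045
Population now: 0–9=4163, 10–19=8580, 20–29=9730, 30–39=15045, 40–49=3589, 50–59=8152, 60–69=2761
After projecting period 2:
Births: 9730 × 0.099 = 963  |  15045 × 0.122 = 1835  |  3589 × 0.256 = 919 → 3717
10–19: 4163 × 0.975 = 4059
20–29: 8580 × 0.973 = 8348
30–39: 9730 × 0.983 = 9565
40–49: 15045 × 0.97 = 14594
50–59: 3589 × 0.937 = 3363
60–69: 8152 × 0.952 = 7761
Net migration: 30–39 + 300 → 9865
Population now: 0–9=3717, 10–19=4059, 20–29=8348, 30–39=9865, 40–49=14594, 50–59=3363, 60–69=7761
After projecting period 3:
Births: 8348 × 0.099 = 826  |  9865 × 0.122 = 1204  |  14594 × 0.256 = 3736 → 5766
10–19: 3717 × 0.975 = 3624
20–29: 4059 × 0.973 = 3949
30–39: 8348 × 0.983 = 8206
40–49: 9865 × 0.97 = 9569
50–59: 14594 × 0.937 = 13675
60–69: 3363 × 0.952 = 3202
Net migration: 30–39 + 300 → 8506
Population now: 0–9=5766, 10–19=3624, 20–29=3949, 30–39=8506, 40–49=9569, 50–59=13675, 60–69=3202

5766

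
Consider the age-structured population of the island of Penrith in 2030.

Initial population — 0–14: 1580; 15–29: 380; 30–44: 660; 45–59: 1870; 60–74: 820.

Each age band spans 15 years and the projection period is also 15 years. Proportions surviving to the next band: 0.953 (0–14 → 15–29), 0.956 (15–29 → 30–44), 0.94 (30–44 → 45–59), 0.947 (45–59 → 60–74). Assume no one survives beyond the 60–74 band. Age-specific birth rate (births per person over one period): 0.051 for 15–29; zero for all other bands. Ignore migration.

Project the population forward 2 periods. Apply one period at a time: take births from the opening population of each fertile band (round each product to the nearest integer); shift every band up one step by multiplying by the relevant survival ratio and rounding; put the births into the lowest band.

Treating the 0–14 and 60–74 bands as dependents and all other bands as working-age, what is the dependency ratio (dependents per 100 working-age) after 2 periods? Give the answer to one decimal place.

— Period 1 —
Births: 380 × 0.051 = 19
15–29: 1580 × 0.953 = 1506
30–44: 380 × 0.956 = 363
45–59: 660 × 0.94 = 620
60–74: 1870 × 0.947 = 1771
→ [19, 1506, 363, 620, 1771]
— Period 2 —
Births: 1506 × 0.051 = 77
15–29: 19 × 0.953 = 18
30–44: 1506 × 0.956 = 1440
45–59: 363 × 0.94 = 341
60–74: 620 × 0.947 = 587
→ [77, 18, 1440, 341, 587]
Dependents (band 0–14 + band 60–74) = 77 + 587 = 664; working-age = 1799; ratio = 664/1799 × 100 = 36.9

36.9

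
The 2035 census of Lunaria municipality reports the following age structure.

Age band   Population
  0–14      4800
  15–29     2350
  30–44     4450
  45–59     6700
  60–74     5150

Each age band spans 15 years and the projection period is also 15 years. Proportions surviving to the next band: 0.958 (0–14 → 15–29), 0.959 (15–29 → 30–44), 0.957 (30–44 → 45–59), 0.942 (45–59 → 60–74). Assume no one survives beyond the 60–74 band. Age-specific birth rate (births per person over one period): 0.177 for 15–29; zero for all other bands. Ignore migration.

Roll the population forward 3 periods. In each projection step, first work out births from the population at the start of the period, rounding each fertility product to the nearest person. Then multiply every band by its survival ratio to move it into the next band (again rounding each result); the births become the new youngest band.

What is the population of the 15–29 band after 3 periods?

780

After projecting period 1:
Births: 2350 × 0.177 = 416
15–29: 4800 × 0.958 = 4598
30–44: 2350 × 0.959 = 2254
45–59: 4450 × 0.957 = 4259
60–74: 6700 × 0.942 = 6311
End of period: [416, 4598, 2254, 4259, 6311]
After projecting period 2:
Births: 4598 × 0.177 = 814
15–29: 416 × 0.958 = 399
30–44: 4598 × 0.959 = 4409
45–59: 2254 × 0.957 = 2157
60–74: 4259 × 0.942 = 4012
End of period: [814, 399, 4409, 2157, 4012]
After projecting period 3:
Births: 399 × 0.177 = 71
15–29: 814 × 0.958 = 780
30–44: 399 × 0.959 = 383
45–59: 4409 × 0.957 = 4219
60–74: 2157 × 0.942 = 2032
End of period: [71, 780, 383, 4219, 2032]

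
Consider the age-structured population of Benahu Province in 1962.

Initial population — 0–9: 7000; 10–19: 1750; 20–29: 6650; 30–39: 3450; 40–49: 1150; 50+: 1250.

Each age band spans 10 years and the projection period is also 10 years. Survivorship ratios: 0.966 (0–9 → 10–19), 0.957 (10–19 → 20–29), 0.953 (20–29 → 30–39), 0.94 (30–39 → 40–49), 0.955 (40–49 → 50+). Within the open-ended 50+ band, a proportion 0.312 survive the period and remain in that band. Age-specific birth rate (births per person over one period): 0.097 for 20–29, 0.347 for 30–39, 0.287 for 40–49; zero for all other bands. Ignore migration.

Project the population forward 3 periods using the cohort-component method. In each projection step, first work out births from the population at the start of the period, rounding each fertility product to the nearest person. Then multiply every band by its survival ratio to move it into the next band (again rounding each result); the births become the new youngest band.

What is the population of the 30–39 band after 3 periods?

(Groups numbered youngest = 1 to oldest = 6.)
[period 1]
Births: 6650 × 0.097 = 645  |  3450 × 0.347 = 1197  |  1150 × 0.287 = 330 — total 2172
Group 2: 7000 × 0.966 = 6762
Group 3: 1750 × 0.957 = 1675
Group 4: 6650 × 0.953 = 6337
Group 5: 3450 × 0.94 = 3243
Group 6: 1150 × 0.955 + 1250 × 0.312 = 1098 + 390 = 1488
Population now: 0–9=2172, 10–19=6762, 20–29=1675, 30–39=6337, 40–49=3243, 50+=1488
[period 2]
Births: 1675 × 0.097 = 162  |  6337 × 0.347 = 2199  |  3243 × 0.287 = 931 — total 3292
Group 2: 2172 × 0.966 = 2098
Group 3: 6762 × 0.957 = 6471
Group 4: 1675 × 0.953 = 1596
Group 5: 6337 × 0.94 = 5957
Group 6: 3243 × 0.955 + 1488 × 0.312 = 3097 + 464 = 3561
Population now: 0–9=3292, 10–19=2098, 20–29=6471, 30–39=1596, 40–49=5957, 50+=3561
[period 3]
Births: 6471 × 0.097 = 628  |  1596 × 0.347 = 554  |  5957 × 0.287 = 1710 — total 2892
Group 2: 3292 × 0.966 = 3180
Group 3: 2098 × 0.957 = 2008
Group 4: 6471 × 0.953 = 6167
Group 5: 1596 × 0.94 = 1500
Group 6: 5957 × 0.955 + 3561 × 0.312 = 5689 + 1111 = 6800
Population now: 0–9=2892, 10–19=3180, 20–29=2008, 30–39=6167, 40–49=1500, 50+=6800

6167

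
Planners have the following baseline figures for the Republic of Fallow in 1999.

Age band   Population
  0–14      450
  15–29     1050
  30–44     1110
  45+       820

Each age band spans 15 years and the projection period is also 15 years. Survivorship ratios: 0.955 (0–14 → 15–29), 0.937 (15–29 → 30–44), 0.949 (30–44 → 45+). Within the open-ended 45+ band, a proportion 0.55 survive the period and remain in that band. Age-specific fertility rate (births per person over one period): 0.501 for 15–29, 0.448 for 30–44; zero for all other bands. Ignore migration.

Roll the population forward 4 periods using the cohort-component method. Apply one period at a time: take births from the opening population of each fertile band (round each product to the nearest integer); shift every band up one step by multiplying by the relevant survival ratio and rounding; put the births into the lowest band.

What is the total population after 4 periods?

After projecting period 1:
Births: 1050 × 0.501 = 526  |  1110 × 0.448 = 497 — total 1023
15–29: 450 × 0.955 = 430
30–44: 1050 × 0.937 = 984
45+: 1110 × 0.949 + 820 × 0.55 = 1053 + 451 = 1504
→ [1023, 430, 984, 1504]
After projecting period 2:
Births: 430 × 0.501 = 215  |  984 × 0.448 = 441 — total 656
15–29: 1023 × 0.955 = 977
30–44: 430 × 0.937 = 403
45+: 984 × 0.949 + 1504 × 0.55 = 934 + 827 = 1761
→ [656, 977, 403, 1761]
After projecting period 3:
Births: 977 × 0.501 = 489  |  403 × 0.448 = 181 — total 670
15–29: 656 × 0.955 = 626
30–44: 977 × 0.937 = 915
45+: 403 × 0.949 + 1761 × 0.55 = 382 + 969 = 1351
→ [670, 626, 915, 1351]
After projecting period 4:
Births: 626 × 0.501 = 314  |  915 × 0.448 = 410 — total 724
15–29: 670 × 0.955 = 640
30–44: 626 × 0.937 = 587
45+: 915 × 0.949 + 1351 × 0.55 = 868 + 743 = 1611
→ [724, 640, 587, 1611]
Total after period 4: 724 + 640 + 587 + 1611 = 3562

3562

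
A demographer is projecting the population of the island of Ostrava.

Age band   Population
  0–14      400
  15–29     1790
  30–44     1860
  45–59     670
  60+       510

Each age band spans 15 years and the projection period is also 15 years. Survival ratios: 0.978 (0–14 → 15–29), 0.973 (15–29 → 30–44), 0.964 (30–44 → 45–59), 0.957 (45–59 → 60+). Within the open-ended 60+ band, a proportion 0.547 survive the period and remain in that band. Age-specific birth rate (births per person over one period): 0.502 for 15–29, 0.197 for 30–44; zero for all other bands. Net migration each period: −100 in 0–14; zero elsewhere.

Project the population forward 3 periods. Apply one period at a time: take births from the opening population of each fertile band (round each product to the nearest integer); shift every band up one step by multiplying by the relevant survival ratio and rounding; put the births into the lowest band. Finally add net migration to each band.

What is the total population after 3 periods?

Let group 1 be 0–14 through group 5 = 60+.
[period 1]
Births: 1790 × 0.502 = 899  |  1860 × 0.197 = 366 → total 1265
Group 2: 400 × 0.978 = 391
Group 3: 1790 × 0.973 = 1742
Group 4: 1860 × 0.964 = 1793
Group 5: 670 × 0.957 + 510 × 0.547 = 641 + 279 = 920
Net migration: Group 1 − 100 → 1165
Giving 1165 / 391 / 1742 / 1793 / 920.
[period 2]
Births: 391 × 0.502 = 196  |  1742 × 0.197 = 343 → total 539
Group 2: 1165 × 0.978 = 1139
Group 3: 391 × 0.973 = 380
Group 4: 1742 × 0.964 = 1679
Group 5: 1793 × 0.957 + 920 × 0.547 = 1716 + 503 = 2219
Net migration: Group 1 − 100 → 439
Giving 439 / 1139 / 380 / 1679 / 2219.
[period 3]
Births: 1139 × 0.502 = 572  |  380 × 0.197 = 75 → total 647
Group 2: 439 × 0.978 = 429
Group 3: 1139 × 0.973 = 1108
Group 4: 380 × 0.964 = 366
Group 5: 1679 × 0.957 + 2219 × 0.547 = 1607 + 1214 = 2821
Net migration: Group 1 − 100 → 547
Giving 547 / 429 / 1108 / 366 / 2821.
Total after period 3: 547 + 429 + 1108 + 366 + 2821 = 5271

5271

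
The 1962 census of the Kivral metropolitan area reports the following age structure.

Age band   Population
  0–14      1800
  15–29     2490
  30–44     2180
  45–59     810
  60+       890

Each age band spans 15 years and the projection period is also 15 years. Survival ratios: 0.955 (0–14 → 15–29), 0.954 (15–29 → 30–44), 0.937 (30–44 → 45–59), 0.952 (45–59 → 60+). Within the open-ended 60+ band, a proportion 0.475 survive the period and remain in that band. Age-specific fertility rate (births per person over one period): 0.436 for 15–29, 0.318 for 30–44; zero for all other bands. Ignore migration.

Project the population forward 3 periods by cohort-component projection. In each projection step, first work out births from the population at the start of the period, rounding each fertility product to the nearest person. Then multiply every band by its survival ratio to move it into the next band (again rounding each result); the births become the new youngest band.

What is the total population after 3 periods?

(Groups numbered youngest = 1 to oldest = 5.)
— Period 1 —
Births: 2490 × 0.436 = 1086  |  2180 × 0.318 = 693 ⇒ total 1779
Group 2: 1800 × 0.955 = 1719
Group 3: 2490 × 0.954 = 2375
Group 4: 2180 × 0.937 = 2043
Group 5: 810 × 0.952 + 890 × 0.475 = 771 + 423 = 1194
Population now: 0–14=1779, 15–29=1719, 30–44=2375, 45–59=2043, 60+=1194
— Period 2 —
Births: 1719 × 0.436 = 749  |  2375 × 0.318 = 755 ⇒ total 1504
Group 2: 1779 × 0.955 = 1699
Group 3: 1719 × 0.954 = 1640
Group 4: 2375 × 0.937 = 2225
Group 5: 2043 × 0.952 + 1194 × 0.475 = 1945 + 567 = 2512
Population now: 0–14=1504, 15–29=1699, 30–44=1640, 45–59=2225, 60+=2512
— Period 3 —
Births: 1699 × 0.436 = 741  |  1640 × 0.318 = 522 ⇒ total 1263
Group 2: 1504 × 0.955 = 1436
Group 3: 1699 × 0.954 = 1621
Group 4: 1640 × 0.937 = 1537
Group 5: 2225 × 0.952 + 2512 × 0.475 = 2118 + 1193 = 3311
Population now: 0–14=1263, 15–29=1436, 30–44=1621, 45–59=1537, 60+=3311
Total after period 3: 1263 + 1436 + 1621 + 1537 + 3311 = 9168

9168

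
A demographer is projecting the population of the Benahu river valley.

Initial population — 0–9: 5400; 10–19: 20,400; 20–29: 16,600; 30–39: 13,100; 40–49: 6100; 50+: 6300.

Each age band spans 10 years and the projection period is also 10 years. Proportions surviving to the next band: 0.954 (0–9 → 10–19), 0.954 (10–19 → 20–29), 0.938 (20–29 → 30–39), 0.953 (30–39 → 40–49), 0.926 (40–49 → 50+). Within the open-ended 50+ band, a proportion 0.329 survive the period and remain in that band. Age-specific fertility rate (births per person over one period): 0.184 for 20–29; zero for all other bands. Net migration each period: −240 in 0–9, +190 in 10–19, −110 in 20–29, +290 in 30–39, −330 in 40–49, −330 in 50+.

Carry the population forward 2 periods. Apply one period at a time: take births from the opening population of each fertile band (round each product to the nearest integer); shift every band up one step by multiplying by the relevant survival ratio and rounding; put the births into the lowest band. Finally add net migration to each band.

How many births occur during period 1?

Call the bands 1 to 6, youngest first.
— Period 1 —
Births: 16600 × 0.184 = 3054
Band 2: 5400 × 0.954 = 5152
Band 3: 20400 × 0.954 = 19462
Band 4: 16600 × 0.938 = 15571
Band 5: 13100 × 0.953 = 12484
Band 6: 6100 × 0.926 + 6300 × 0.329 = 5649 + 2073 = 7722
Net migration: Band 1 − 240 → 2814; Band 2 + 190 → 5342; Band 3 − 110 → 19352; Band 4 + 290 → 15861; Band 5 − 330 → 12154; Band 6 − 330 → 7392
End of period: [2814, 5342, 19352, 15861, 12154, 7392]

3054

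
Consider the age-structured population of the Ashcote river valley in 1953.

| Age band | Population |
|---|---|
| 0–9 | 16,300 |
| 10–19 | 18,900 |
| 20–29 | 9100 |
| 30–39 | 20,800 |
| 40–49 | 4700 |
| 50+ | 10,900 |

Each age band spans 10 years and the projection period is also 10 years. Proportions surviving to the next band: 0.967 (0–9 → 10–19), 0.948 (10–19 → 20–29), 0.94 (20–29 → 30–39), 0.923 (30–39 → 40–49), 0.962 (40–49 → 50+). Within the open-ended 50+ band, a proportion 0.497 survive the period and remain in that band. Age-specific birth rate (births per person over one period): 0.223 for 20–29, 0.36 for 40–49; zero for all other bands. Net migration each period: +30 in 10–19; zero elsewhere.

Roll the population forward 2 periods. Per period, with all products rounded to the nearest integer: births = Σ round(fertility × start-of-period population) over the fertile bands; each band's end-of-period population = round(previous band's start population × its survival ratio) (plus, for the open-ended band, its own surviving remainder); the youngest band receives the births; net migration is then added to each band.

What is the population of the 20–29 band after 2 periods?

Numbering the groups 1..6 from youngest to oldest:
Period 1:
Births: 9100 × 0.223 = 2029  |  4700 × 0.36 = 1692 ⇒ total 3721
Group 2: 16300 × 0.967 = 15762
Group 3: 18900 × 0.948 = 17917
Group 4: 9100 × 0.94 = 8554
Group 5: 20800 × 0.923 = 19198
Group 6: 4700 × 0.962 + 10900 × 0.497 = 4521 + 5417 = 9938
Net migration: Group 2 + 30 → 15792
End of period: [3721, 15792, 17917, 8554, 19198, 9938]
Period 2:
Births: 17917 × 0.223 = 3995  |  19198 × 0.36 = 6911 ⇒ total 10906
Group 2: 3721 × 0.967 = 3598
Group 3: 15792 × 0.948 = 14971
Group 4: 17917 × 0.94 = 16842
Group 5: 8554 × 0.923 = 7895
Group 6: 19198 × 0.962 + 9938 × 0.497 = 18468 + 4939 = 23407
Net migration: Group 2 + 30 → 3628
End of period: [10906, 3628, 14971, 16842, 7895, 23407]

14971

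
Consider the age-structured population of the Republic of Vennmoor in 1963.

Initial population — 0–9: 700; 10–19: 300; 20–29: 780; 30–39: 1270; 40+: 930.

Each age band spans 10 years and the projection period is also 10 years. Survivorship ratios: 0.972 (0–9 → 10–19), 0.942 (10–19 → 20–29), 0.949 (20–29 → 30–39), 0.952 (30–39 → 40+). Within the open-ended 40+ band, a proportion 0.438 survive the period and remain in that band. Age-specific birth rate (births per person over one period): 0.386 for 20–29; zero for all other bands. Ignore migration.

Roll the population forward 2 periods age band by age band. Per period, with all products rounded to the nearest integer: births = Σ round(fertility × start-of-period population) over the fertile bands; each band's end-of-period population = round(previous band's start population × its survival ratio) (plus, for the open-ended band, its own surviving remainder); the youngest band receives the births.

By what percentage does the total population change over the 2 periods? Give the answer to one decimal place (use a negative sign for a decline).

-31.6

Period 1.
Births: 780 * 0.386 = 301
10–19: 700 * 0.972 = 680
20–29: 300 * 0.942 = 283
30–39: 780 * 0.949 = 740
40+: 1270 * 0.952 + 930 * 0.438 = 1209 + 407 = 1616
→ [301, 680, 283, 740, 1616]
Period 2.
Births: 283 * 0.386 = 109
10–19: 301 * 0.972 = 293
20–29: 680 * 0.942 = 641
30–39: 283 * 0.949 = 269
40+: 740 * 0.952 + 1616 * 0.438 = 704 + 708 = 1412
→ [109, 293, 641, 269, 1412]
Total: 3980 → 2724; change = -1256; percentage change = -31.6%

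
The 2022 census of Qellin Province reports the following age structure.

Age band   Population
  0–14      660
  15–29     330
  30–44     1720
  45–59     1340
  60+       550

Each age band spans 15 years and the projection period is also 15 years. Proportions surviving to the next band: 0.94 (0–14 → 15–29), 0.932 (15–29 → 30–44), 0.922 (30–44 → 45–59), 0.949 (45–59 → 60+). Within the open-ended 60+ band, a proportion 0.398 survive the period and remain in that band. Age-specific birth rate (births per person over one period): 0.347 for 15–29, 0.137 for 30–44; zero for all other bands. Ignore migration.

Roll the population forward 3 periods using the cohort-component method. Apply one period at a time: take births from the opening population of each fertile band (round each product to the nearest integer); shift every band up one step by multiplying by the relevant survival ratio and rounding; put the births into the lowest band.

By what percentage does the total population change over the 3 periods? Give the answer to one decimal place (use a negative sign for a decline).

-48.2

Numbering the bands 1..5 from youngest to oldest:
[period 1]
Births: 330 × 0.347 = 115, 1720 × 0.137 = 236 ⇒ total 351
Band 2: 660 × 0.94 = 620
Band 3: 330 × 0.932 = 308
Band 4: 1720 × 0.922 = 1586
Band 5: 1340 × 0.949 + 550 × 0.398 = 1272 + 219 = 1491
Giving 351 / 620 / 308 / 1586 / 1491.
[period 2]
Births: 620 × 0.347 = 215, 308 × 0.137 = 42 ⇒ total 257
Band 2: 351 × 0.94 = 330
Band 3: 620 × 0.932 = 578
Band 4: 308 × 0.922 = 284
Band 5: 1586 × 0.949 + 1491 × 0.398 = 1505 + 593 = 2098
Giving 257 / 330 / 578 / 284 / 2098.
[period 3]
Births: 330 × 0.347 = 115, 578 × 0.137 = 79 ⇒ total 194
Band 2: 257 × 0.94 = 242
Band 3: 330 × 0.932 = 308
Band 4: 578 × 0.922 = 533
Band 5: 284 × 0.949 + 2098 × 0.398 = 270 + 835 = 1105
Giving 194 / 242 / 308 / 533 / 1105.
Total: 4600 → 2382; change = -2218; percentage change = -48.2%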